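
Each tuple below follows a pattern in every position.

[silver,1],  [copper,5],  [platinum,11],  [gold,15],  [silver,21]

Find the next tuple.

Metal goes silver, copper, platinum, gold, silver → copper (repeats silver → copper → platinum → gold).
Second part: 1, 5, 11, 15, 21 → 25 (alternating steps +4, +6, +4, +6, …).
So the next tuple is [copper,25].

[copper,25]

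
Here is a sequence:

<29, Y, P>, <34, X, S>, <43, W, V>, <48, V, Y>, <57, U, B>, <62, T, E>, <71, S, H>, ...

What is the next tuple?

<76, R, K>

First coordinate: 29, 34, 43, 48, 57, 62, 71 → 76 (alternating steps +5, +9, +5, +9, …).
First letter: letters move back 1 place in the alphabet, so Y, X, W, V, U, T, S → R.
Second letter: letters move forward 3 places in the alphabet, wrapping Z→A; P, S, V, Y, B, E, H → K.
Putting it together: <76, R, K>.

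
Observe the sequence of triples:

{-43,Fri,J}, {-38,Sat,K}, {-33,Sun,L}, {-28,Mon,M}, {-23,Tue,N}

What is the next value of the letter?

O

First part goes -43, -38, -33, -28, -23 → -18 (+5 each step).
Day: Fri, Sat, Sun, Mon, Tue → Wed (runs through the weekdays Mon→Sun).
Letter goes J, K, L, M, N → O (letters move forward 1 place in the alphabet).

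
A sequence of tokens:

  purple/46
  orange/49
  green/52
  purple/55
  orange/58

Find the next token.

green/61

Colour: purple, orange, green, purple, orange → green (repeats purple → orange → green).
Second component: 46, 49, 52, 55, 58 → 61 (+3 each step).
Putting it together: green/61.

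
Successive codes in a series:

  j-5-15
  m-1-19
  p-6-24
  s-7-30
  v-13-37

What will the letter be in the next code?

Letter: letters move forward 3 places in the alphabet; j, m, p, s, v → y.
Second component: each term is the sum of the two before it; 5, 1, 6, 7, 13 → 20.
For the third component, differences are 4, 5, 6, … (increasing by 1 each time): 15, 19, 24, 30, 37 → 45.

y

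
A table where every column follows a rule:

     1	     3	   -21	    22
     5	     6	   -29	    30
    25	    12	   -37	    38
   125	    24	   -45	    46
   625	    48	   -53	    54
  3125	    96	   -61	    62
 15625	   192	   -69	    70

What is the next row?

78125  384  -77  78

First component — ×5 each step: 1, 5, 25, 125, 625, 3125, 15625 → 78125.
Second component: 3, 6, 12, 24, 48, 96, 192 → 384 (×2 each step).
Third component: −8 each step, so -21, -29, -37, -45, -53, -61, -69 → -77.
Fourth component: +8 each step, so 22, 30, 38, 46, 54, 62, 70 → 78.
So the next row is 78125  384  -77  78.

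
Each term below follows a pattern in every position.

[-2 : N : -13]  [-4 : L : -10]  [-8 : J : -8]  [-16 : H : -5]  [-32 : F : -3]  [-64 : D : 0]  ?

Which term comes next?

[-128 : B : 2]

First part: ×2 each step, so -2, -4, -8, -16, -32, -64 → -128.
For the letter, letters move back 2 places in the alphabet: N, L, J, H, F, D → B.
Third part: alternating steps +3, +2, +3, +2, …, so -13, -10, -8, -5, -3, 0 → 2.
Combining the parts gives [-128 : B : 2].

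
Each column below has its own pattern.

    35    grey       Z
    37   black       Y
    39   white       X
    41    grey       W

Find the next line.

First component: +2 each step, so 35, 37, 39, 41 → 43.
Shade goes grey, black, white, grey → black (repeats grey → black → white).
Letter: Z, Y, X, W → V (letters move back 1 place in the alphabet).
Combining the parts gives 43  black  V.

43  black  V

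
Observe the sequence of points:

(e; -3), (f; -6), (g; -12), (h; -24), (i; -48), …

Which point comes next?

(j; -96)

Letter: letters move forward 1 place in the alphabet, so e, f, g, h, i → j.
Second value: -3, -6, -12, -24, -48 → -96 (×2 each step).
Putting it together: (j; -96).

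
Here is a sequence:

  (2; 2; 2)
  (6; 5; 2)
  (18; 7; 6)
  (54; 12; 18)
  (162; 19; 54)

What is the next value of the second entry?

31

First entry goes 2, 6, 18, 54, 162 → 486 (×3 each step).
Second entry: 2, 5, 7, 12, 19 → 31 (each term is the sum of the two before it).
Third entry goes 2, 2, 6, 18, 54 → 162 (always the previous value of the first entry).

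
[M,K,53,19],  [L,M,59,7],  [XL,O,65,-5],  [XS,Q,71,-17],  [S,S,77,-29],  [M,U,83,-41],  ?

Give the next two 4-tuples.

[L,W,89,-53], [XL,Y,95,-65]

Size: M, L, XL, XS, S, M → L → XL (repeats M → L → XL → XS → S).
Letter: letters move forward 2 places in the alphabet, so K, M, O, Q, S, U → W → Y.
Third coordinate: +6 each step; 53, 59, 65, 71, 77, 83 → 89 → 95.
Fourth coordinate goes 19, 7, -5, -17, -29, -41 → -53 → -65 (−12 each step).
Putting the parts together: [L,W,89,-53] and then [XL,Y,95,-65].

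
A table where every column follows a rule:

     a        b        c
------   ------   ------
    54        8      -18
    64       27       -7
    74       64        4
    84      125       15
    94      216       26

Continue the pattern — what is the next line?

Column a — +10 each step: 54, 64, 74, 84, 94 → 104.
Column b — perfect cubes: 2³, 3³, 4³, …: 8, 27, 64, 125, 216 → 343.
Column c: -18, -7, 4, 15, 26 → 37 (+11 each step).
Combining the parts gives 104  343  37.

104  343  37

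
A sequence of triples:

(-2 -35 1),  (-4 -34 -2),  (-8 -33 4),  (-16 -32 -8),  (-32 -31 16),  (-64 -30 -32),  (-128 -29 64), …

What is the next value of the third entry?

-128

Third entry goes 1, -2, 4, -8, 16, -32, 64 → -128 (×(-2) each step).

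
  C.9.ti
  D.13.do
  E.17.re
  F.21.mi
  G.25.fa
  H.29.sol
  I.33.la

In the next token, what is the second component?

Second component: +4 each step, so 9, 13, 17, 21, 25, 29, 33 → 37.

37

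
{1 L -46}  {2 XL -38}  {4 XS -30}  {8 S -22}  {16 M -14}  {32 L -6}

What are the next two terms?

For the first slot, ×2 each step: 1, 2, 4, 8, 16, 32 → 64 → 128.
Size: L, XL, XS, S, M, L → XL → XS (repeats L → XL → XS → S → M).
For the third slot, +8 each step: -46, -38, -30, -22, -14, -6 → 2 → 10.
Putting the parts together: {64 XL 2} and then {128 XS 10}.

{64 XL 2}, {128 XS 10}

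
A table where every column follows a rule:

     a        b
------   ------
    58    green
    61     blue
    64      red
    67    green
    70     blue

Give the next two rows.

Column a — +3 each step: 58, 61, 64, 67, 70 → 73 → 76.
Column b: repeats green → blue → red; green, blue, red, green, blue → red → green.
Putting the parts together: 73  red and then 76  green.

73  red; 76  green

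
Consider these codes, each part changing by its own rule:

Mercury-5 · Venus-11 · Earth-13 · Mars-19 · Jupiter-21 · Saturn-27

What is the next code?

Uranus-29

For the planet, runs through the planets Mercury→Neptune: Mercury, Venus, Earth, Mars, Jupiter, Saturn → Uranus.
Second component — alternating steps +6, +2, +6, +2, …: 5, 11, 13, 19, 21, 27 → 29.
Combining the parts gives Uranus-29.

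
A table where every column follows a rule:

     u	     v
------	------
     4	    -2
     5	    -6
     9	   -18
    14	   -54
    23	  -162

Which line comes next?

Column u: 4, 5, 9, 14, 23 → 37 (each term is the sum of the two before it).
Column v — ×3 each step: -2, -6, -18, -54, -162 → -486.
Combining the parts gives 37  -486.

37  -486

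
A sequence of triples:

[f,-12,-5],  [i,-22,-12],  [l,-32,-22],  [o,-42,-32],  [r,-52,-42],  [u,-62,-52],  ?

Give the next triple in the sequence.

Letter: letters move forward 3 places in the alphabet; f, i, l, o, r, u → x.
Second component — −10 each step: -12, -22, -32, -42, -52, -62 → -72.
Third component: always the previous value of the second component; -5, -12, -22, -32, -42, -52 → -62.
Putting it together: [x,-72,-62].

[x,-72,-62]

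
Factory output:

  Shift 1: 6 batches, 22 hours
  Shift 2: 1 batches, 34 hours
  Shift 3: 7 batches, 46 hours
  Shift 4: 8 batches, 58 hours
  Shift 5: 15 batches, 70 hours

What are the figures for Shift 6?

23 batches, 82 hours

For the batches, each term is the sum of the two before it: 6, 1, 7, 8, 15 → 23.
For the hours, +12 each step: 22, 34, 46, 58, 70 → 82.
So the next record is 23 batches, 82 hours.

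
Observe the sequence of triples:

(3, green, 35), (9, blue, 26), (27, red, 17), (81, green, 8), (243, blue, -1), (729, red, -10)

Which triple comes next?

First coordinate: ×3 each step; 3, 9, 27, 81, 243, 729 → 2187.
Colour: green, blue, red, green, blue, red → green (repeats green → blue → red).
Third coordinate: −9 each step; 35, 26, 17, 8, -1, -10 → -19.
Combining the parts gives (2187, green, -19).

(2187, green, -19)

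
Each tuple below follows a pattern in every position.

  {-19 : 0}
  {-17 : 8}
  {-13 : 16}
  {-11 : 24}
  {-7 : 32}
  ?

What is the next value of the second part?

First part: -19, -17, -13, -11, -7 → -5 (alternating steps +2, +4, +2, +4, …).
Second part: +8 each step, so 0, 8, 16, 24, 32 → 40.

40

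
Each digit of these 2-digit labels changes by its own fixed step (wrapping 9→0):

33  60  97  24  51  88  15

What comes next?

First digit goes 3, 6, 9, 2, 5, 8, 1 → 4 (+3 each step, mod 10).
Second digit: 3, 0, 7, 4, 1, 8, 5 → 2 (−3 each step, mod 10).
Combining the parts gives 42.

42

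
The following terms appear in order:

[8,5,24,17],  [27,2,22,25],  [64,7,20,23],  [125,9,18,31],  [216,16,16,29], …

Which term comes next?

First value: perfect cubes: 2³, 3³, 4³, …, so 8, 27, 64, 125, 216 → 343.
Second value — each term is the sum of the two before it: 5, 2, 7, 9, 16 → 25.
Third value goes 24, 22, 20, 18, 16 → 14 (−2 each step).
Fourth value: alternating steps +8, −2, +8, −2, …, so 17, 25, 23, 31, 29 → 37.
Combining the parts gives [343,25,14,37].

[343,25,14,37]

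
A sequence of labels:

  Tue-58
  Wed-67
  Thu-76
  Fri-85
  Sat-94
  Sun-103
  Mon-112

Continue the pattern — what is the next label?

Tue-121

Day: runs through the weekdays Mon→Sun, so Tue, Wed, Thu, Fri, Sat, Sun, Mon → Tue.
Second component — +9 each step: 58, 67, 76, 85, 94, 103, 112 → 121.
So the next label is Tue-121.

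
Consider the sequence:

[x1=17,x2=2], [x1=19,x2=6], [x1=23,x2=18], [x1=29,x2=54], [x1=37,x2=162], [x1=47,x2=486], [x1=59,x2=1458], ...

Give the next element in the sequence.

X1: differences are 2, 4, 6, … (increasing by 2 each time); 17, 19, 23, 29, 37, 47, 59 → 73.
X2 — ×3 each step: 2, 6, 18, 54, 162, 486, 1458 → 4374.
Combining the parts gives [x1=73,x2=4374].

[x1=73,x2=4374]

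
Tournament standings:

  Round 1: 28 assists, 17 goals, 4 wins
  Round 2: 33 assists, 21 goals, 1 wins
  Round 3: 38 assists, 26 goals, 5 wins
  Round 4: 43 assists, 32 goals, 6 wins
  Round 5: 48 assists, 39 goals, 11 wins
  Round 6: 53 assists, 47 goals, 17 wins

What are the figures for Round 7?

Assists goes 28, 33, 38, 43, 48, 53 → 58 (+5 each step).
Goals — differences are 4, 5, 6, … (increasing by 1 each time): 17, 21, 26, 32, 39, 47 → 56.
For the wins, each term is the sum of the two before it: 4, 1, 5, 6, 11, 17 → 28.
Combining the parts gives 58 assists, 56 goals, 28 wins.

58 assists, 56 goals, 28 wins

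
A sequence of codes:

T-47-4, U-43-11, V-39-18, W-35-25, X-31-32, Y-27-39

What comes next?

Z-23-46

For the letter, letters move forward 1 place in the alphabet: T, U, V, W, X, Y → Z.
For the second component, −4 each step: 47, 43, 39, 35, 31, 27 → 23.
Third component — +7 each step: 4, 11, 18, 25, 32, 39 → 46.
Putting it together: Z-23-46.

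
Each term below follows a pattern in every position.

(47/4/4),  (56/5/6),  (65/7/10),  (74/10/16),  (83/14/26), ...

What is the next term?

(92/19/42)

First entry: +9 each step, so 47, 56, 65, 74, 83 → 92.
Second entry goes 4, 5, 7, 10, 14 → 19 (differences are 1, 2, 3, … (increasing by 1 each time)).
Third entry — each term is the sum of the two before it: 4, 6, 10, 16, 26 → 42.
So the next term is (92/19/42).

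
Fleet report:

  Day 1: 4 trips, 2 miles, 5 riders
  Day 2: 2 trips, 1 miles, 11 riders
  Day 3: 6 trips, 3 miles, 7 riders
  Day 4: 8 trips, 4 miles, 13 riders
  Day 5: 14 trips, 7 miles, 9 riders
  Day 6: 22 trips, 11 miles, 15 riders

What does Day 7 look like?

For the trips, each term is the sum of the two before it: 4, 2, 6, 8, 14, 22 → 36.
Miles: each term is the sum of the two before it; 2, 1, 3, 4, 7, 11 → 18.
Riders — alternating steps +6, −4, +6, −4, …: 5, 11, 7, 13, 9, 15 → 11.
Combining the parts gives 36 trips, 18 miles, 11 riders.

36 trips, 18 miles, 11 riders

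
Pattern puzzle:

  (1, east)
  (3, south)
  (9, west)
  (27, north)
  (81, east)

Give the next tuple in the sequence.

First entry — ×3 each step: 1, 3, 9, 27, 81 → 243.
Direction — repeats east → south → west → north: east, south, west, north, east → south.
So the next tuple is (243, south).

(243, south)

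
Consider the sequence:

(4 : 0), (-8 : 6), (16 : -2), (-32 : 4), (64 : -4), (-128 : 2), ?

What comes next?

(256 : -6)

First value: 4, -8, 16, -32, 64, -128 → 256 (×(-2) each step).
Second value goes 0, 6, -2, 4, -4, 2 → -6 (alternating steps +6, −8, +6, −8, …).
Combining the parts gives (256 : -6).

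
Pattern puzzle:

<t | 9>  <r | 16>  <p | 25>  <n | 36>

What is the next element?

For the letter, letters move back 2 places in the alphabet: t, r, p, n → l.
Second value: 9, 16, 25, 36 → 49 (perfect squares: 3², 4², 5², …).
So the next element is <l | 49>.

<l | 49>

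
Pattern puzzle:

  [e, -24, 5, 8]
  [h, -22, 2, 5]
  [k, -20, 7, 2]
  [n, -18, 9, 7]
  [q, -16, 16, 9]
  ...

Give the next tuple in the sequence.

For the letter, letters move forward 3 places in the alphabet: e, h, k, n, q → t.
Second value: +2 each step; -24, -22, -20, -18, -16 → -14.
Third value: 5, 2, 7, 9, 16 → 25 (each term is the sum of the two before it).
Fourth value — always the previous value of the third value: 8, 5, 2, 7, 9 → 16.
Combining the parts gives [t, -14, 25, 16].

[t, -14, 25, 16]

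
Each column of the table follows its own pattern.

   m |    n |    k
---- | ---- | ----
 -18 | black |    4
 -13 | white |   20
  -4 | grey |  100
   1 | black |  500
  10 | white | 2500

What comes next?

Column m: alternating steps +5, +9, +5, +9, …; -18, -13, -4, 1, 10 → 15.
For the column n, repeats black → white → grey: black, white, grey, black, white → grey.
For the column k, ×5 each step: 4, 20, 100, 500, 2500 → 12500.
Putting it together: 15  grey  12500.

15  grey  12500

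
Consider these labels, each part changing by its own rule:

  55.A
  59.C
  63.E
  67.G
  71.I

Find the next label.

First component goes 55, 59, 63, 67, 71 → 75 (+4 each step).
Letter goes A, C, E, G, I → K (letters move forward 2 places in the alphabet).
Combining the parts gives 75.K.

75.K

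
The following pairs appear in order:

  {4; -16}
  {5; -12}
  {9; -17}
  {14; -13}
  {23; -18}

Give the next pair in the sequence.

For the first value, each term is the sum of the two before it: 4, 5, 9, 14, 23 → 37.
Second value: alternating steps +4, −5, +4, −5, …, so -16, -12, -17, -13, -18 → -14.
Putting it together: {37; -14}.

{37; -14}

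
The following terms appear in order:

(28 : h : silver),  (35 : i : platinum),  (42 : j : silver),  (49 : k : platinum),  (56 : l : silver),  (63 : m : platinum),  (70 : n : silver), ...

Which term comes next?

First entry: +7 each step, so 28, 35, 42, 49, 56, 63, 70 → 77.
Letter goes h, i, j, k, l, m, n → o (letters move forward 1 place in the alphabet).
Metal: alternates silver ↔ platinum; silver, platinum, silver, platinum, silver, platinum, silver → platinum.
So the next term is (77 : o : platinum).

(77 : o : platinum)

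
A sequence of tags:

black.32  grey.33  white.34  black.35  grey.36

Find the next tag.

Shade — repeats black → grey → white: black, grey, white, black, grey → white.
For the second component, +1 each step: 32, 33, 34, 35, 36 → 37.
So the next tag is white.37.

white.37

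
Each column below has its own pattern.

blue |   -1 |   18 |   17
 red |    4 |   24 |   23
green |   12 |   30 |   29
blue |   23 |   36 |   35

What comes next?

Colour: repeats blue → red → green; blue, red, green, blue → red.
For the second component, differences are 5, 8, 11, … (increasing by 3 each time): -1, 4, 12, 23 → 37.
Third component — +6 each step: 18, 24, 30, 36 → 42.
Fourth component: 17, 23, 29, 35 → 41 (always 1 less than the third component).
Combining the parts gives red  37  42  41.

red  37  42  41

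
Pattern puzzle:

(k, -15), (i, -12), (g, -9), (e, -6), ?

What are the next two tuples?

(c, -3), (a, 0)

Letter goes k, i, g, e → c → a (letters move back 2 places in the alphabet).
Second part: +3 each step, so -15, -12, -9, -6 → -3 → 0.
Putting the parts together: (c, -3) and then (a, 0).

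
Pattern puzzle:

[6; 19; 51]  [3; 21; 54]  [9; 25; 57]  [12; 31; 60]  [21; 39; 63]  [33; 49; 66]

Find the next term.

First slot — each term is the sum of the two before it: 6, 3, 9, 12, 21, 33 → 54.
Second slot: differences are 2, 4, 6, … (increasing by 2 each time), so 19, 21, 25, 31, 39, 49 → 61.
For the third slot, +3 each step: 51, 54, 57, 60, 63, 66 → 69.
So the next term is [54; 61; 69].

[54; 61; 69]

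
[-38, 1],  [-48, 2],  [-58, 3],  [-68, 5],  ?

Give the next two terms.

[-78, 8], [-88, 13]

First slot: −10 each step, so -38, -48, -58, -68 → -78 → -88.
Second slot goes 1, 2, 3, 5 → 8 → 13 (each term is the sum of the two before it).
Putting the parts together: [-78, 8] and then [-88, 13].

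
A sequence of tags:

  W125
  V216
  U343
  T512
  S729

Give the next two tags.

Letter: letters move back 1 place in the alphabet; W, V, U, T, S → R → Q.
Second component: perfect cubes: 5³, 6³, 7³, …; 125, 216, 343, 512, 729 → 1000 → 1331.
Putting the parts together: R1000 and then Q1331.

R1000, Q1331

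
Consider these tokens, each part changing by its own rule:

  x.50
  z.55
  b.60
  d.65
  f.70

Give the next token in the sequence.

Letter: x, z, b, d, f → h (letters move forward 2 places in the alphabet, wrapping Z→A).
Second component: +5 each step, so 50, 55, 60, 65, 70 → 75.
So the next token is h.75.

h.75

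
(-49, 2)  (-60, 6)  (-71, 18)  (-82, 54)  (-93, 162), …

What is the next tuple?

First entry — −11 each step: -49, -60, -71, -82, -93 → -104.
Second entry goes 2, 6, 18, 54, 162 → 486 (×3 each step).
Putting it together: (-104, 486).

(-104, 486)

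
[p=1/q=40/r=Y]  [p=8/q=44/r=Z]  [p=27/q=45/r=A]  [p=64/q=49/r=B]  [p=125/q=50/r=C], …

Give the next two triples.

[p=216/q=54/r=D], [p=343/q=55/r=E]

P: perfect cubes: 1³, 2³, 3³, …, so 1, 8, 27, 64, 125 → 216 → 343.
Q — alternating steps +4, +1, +4, +1, …: 40, 44, 45, 49, 50 → 54 → 55.
R: letters move forward 1 place in the alphabet, wrapping Z→A; Y, Z, A, B, C → D → E.
Putting the parts together: [p=216/q=54/r=D] and then [p=343/q=55/r=E].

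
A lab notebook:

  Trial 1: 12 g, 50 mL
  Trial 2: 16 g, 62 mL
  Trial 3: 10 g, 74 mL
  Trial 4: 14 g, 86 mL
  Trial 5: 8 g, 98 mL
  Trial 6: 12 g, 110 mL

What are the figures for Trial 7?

6 g, 122 mL

G — alternating steps +4, −6, +4, −6, …: 12, 16, 10, 14, 8, 12 → 6.
For the mL, +12 each step: 50, 62, 74, 86, 98, 110 → 122.
Putting it together: 6 g, 122 mL.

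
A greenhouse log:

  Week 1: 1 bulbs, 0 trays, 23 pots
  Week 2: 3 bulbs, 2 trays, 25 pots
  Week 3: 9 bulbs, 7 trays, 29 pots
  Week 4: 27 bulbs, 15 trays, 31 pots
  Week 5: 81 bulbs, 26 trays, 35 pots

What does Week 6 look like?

243 bulbs, 40 trays, 37 pots

Bulbs: ×3 each step, so 1, 3, 9, 27, 81 → 243.
Trays: differences are 2, 5, 8, … (increasing by 3 each time), so 0, 2, 7, 15, 26 → 40.
Pots: alternating steps +2, +4, +2, +4, …; 23, 25, 29, 31, 35 → 37.
Putting it together: 243 bulbs, 40 trays, 37 pots.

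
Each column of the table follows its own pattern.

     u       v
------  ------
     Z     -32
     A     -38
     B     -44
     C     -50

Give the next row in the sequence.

Column u — letters move forward 1 place in the alphabet, wrapping Z→A: Z, A, B, C → D.
Column v: −6 each step, so -32, -38, -44, -50 → -56.
Putting it together: D  -56.

D  -56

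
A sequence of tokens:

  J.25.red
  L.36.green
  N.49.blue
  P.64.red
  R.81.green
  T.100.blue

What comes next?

Letter: letters move forward 2 places in the alphabet; J, L, N, P, R, T → V.
Second component: 25, 36, 49, 64, 81, 100 → 121 (perfect squares: 5², 6², 7², …).
Colour: repeats red → green → blue, so red, green, blue, red, green, blue → red.
Combining the parts gives V.121.red.

V.121.red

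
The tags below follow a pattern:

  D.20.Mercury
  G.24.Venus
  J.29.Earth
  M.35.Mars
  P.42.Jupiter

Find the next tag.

Letter: letters move forward 3 places in the alphabet, so D, G, J, M, P → S.
Second component — differences are 4, 5, 6, … (increasing by 1 each time): 20, 24, 29, 35, 42 → 50.
Planet: Mercury, Venus, Earth, Mars, Jupiter → Saturn (runs through the planets Mercury→Neptune).
Combining the parts gives S.50.Saturn.

S.50.Saturn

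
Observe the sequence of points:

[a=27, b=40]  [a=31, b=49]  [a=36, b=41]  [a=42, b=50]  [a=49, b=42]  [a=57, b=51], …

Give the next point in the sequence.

[a=66, b=43]

A: differences are 4, 5, 6, … (increasing by 1 each time); 27, 31, 36, 42, 49, 57 → 66.
B goes 40, 49, 41, 50, 42, 51 → 43 (alternating steps +9, −8, +9, −8, …).
Putting it together: [a=66, b=43].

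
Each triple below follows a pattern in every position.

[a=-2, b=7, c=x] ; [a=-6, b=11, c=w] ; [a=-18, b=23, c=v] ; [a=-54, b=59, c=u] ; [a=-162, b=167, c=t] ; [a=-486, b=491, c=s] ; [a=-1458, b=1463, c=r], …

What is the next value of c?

q

A: ×3 each step; -2, -6, -18, -54, -162, -486, -1458 → -4374.
B goes 7, 11, 23, 59, 167, 491, 1463 → 4379 (together with the a always sums to 5).
C goes x, w, v, u, t, s, r → q (letters move back 1 place in the alphabet).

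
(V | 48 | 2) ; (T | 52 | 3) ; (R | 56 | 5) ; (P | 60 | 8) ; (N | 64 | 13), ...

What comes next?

Letter — letters move back 2 places in the alphabet: V, T, R, P, N → L.
Second part — +4 each step: 48, 52, 56, 60, 64 → 68.
Third part — each term is the sum of the two before it: 2, 3, 5, 8, 13 → 21.
Putting it together: (L | 68 | 21).

(L | 68 | 21)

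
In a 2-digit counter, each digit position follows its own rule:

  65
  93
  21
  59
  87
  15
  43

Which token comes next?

For the first digit, +3 each step, mod 10: 6, 9, 2, 5, 8, 1, 4 → 7.
Second digit: −2 each step, mod 10; 5, 3, 1, 9, 7, 5, 3 → 1.
Putting it together: 71.

71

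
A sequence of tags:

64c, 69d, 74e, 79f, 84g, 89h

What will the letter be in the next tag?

First component — +5 each step: 64, 69, 74, 79, 84, 89 → 94.
Letter — letters move forward 1 place in the alphabet: c, d, e, f, g, h → i.

i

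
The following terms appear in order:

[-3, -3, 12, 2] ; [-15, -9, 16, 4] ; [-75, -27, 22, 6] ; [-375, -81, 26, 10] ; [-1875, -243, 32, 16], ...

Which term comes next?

First component — ×5 each step: -3, -15, -75, -375, -1875 → -9375.
Second component: -3, -9, -27, -81, -243 → -729 (×3 each step).
For the third component, alternating steps +4, +6, +4, +6, …: 12, 16, 22, 26, 32 → 36.
Fourth component — each term is the sum of the two before it: 2, 4, 6, 10, 16 → 26.
Combining the parts gives [-9375, -729, 36, 26].

[-9375, -729, 36, 26]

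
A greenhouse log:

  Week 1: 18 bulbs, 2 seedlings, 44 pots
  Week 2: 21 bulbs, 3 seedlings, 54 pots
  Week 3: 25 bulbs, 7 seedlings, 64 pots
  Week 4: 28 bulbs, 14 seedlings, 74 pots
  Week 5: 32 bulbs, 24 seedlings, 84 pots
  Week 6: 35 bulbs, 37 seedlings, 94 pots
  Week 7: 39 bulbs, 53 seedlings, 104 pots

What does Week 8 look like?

42 bulbs, 72 seedlings, 114 pots

Bulbs: alternating steps +3, +4, +3, +4, …, so 18, 21, 25, 28, 32, 35, 39 → 42.
Seedlings: differences are 1, 4, 7, … (increasing by 3 each time); 2, 3, 7, 14, 24, 37, 53 → 72.
For the pots, +10 each step: 44, 54, 64, 74, 84, 94, 104 → 114.
Combining the parts gives 42 bulbs, 72 seedlings, 114 pots.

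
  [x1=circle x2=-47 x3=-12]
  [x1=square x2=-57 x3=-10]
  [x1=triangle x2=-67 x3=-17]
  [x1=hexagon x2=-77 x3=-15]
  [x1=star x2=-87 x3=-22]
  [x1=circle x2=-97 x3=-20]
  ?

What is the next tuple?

[x1=square x2=-107 x3=-27]

X1 — repeats circle → square → triangle → hexagon → star: circle, square, triangle, hexagon, star, circle → square.
X2: -47, -57, -67, -77, -87, -97 → -107 (−10 each step).
X3 goes -12, -10, -17, -15, -22, -20 → -27 (alternating steps +2, −7, +2, −7, …).
Putting it together: [x1=square x2=-107 x3=-27].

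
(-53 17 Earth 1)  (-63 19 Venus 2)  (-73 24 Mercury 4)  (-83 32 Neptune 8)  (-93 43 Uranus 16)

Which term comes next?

First part: -53, -63, -73, -83, -93 → -103 (−10 each step).
Second part goes 17, 19, 24, 32, 43 → 57 (differences are 2, 5, 8, … (increasing by 3 each time)).
For the planet, runs backward through the planets Mercury→Neptune: Earth, Venus, Mercury, Neptune, Uranus → Saturn.
Fourth part goes 1, 2, 4, 8, 16 → 32 (×2 each step).
Putting it together: (-103 57 Saturn 32).

(-103 57 Saturn 32)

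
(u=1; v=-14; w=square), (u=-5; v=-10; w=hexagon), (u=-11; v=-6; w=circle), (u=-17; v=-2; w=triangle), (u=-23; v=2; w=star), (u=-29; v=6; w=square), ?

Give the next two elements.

(u=-35; v=10; w=hexagon), (u=-41; v=14; w=circle)

U: −6 each step, so 1, -5, -11, -17, -23, -29 → -35 → -41.
V — +4 each step: -14, -10, -6, -2, 2, 6 → 10 → 14.
W: repeats square → hexagon → circle → triangle → star; square, hexagon, circle, triangle, star, square → hexagon → circle.
Putting the parts together: (u=-35; v=10; w=hexagon) and then (u=-41; v=14; w=circle).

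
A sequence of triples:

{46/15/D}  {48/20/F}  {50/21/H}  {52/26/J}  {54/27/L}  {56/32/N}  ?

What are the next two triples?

{58/33/P}, {60/38/R}

For the first entry, +2 each step: 46, 48, 50, 52, 54, 56 → 58 → 60.
Second entry — alternating steps +5, +1, +5, +1, …: 15, 20, 21, 26, 27, 32 → 33 → 38.
Letter goes D, F, H, J, L, N → P → R (letters move forward 2 places in the alphabet).
Putting the parts together: {58/33/P} and then {60/38/R}.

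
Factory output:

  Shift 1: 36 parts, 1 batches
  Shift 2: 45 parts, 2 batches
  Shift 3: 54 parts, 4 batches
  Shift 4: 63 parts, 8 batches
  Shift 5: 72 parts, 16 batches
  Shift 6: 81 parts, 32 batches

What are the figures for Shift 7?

90 parts, 64 batches

For the parts, +9 each step: 36, 45, 54, 63, 72, 81 → 90.
Batches: ×2 each step; 1, 2, 4, 8, 16, 32 → 64.
Putting it together: 90 parts, 64 batches.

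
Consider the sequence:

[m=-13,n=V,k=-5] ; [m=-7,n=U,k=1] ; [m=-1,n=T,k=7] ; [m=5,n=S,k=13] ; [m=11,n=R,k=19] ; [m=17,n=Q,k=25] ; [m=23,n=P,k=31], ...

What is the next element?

[m=29,n=O,k=37]

M: +6 each step, so -13, -7, -1, 5, 11, 17, 23 → 29.
For the n, letters move back 1 place in the alphabet: V, U, T, S, R, Q, P → O.
K: always 8 more than the m; -5, 1, 7, 13, 19, 25, 31 → 37.
So the next element is [m=29,n=O,k=37].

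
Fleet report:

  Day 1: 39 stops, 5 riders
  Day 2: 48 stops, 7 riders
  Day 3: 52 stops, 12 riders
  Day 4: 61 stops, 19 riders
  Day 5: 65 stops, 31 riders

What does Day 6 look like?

74 stops, 50 riders

For the stops, alternating steps +9, +4, +9, +4, …: 39, 48, 52, 61, 65 → 74.
Riders: each term is the sum of the two before it, so 5, 7, 12, 19, 31 → 50.
Putting it together: 74 stops, 50 riders.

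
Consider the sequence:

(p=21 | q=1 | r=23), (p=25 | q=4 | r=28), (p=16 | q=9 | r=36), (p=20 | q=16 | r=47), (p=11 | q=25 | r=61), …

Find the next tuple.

(p=15 | q=36 | r=78)

For the p, alternating steps +4, −9, +4, −9, …: 21, 25, 16, 20, 11 → 15.
Q goes 1, 4, 9, 16, 25 → 36 (perfect squares: 1², 2², 3², …).
For the r, differences are 5, 8, 11, … (increasing by 3 each time): 23, 28, 36, 47, 61 → 78.
So the next tuple is (p=15 | q=36 | r=78).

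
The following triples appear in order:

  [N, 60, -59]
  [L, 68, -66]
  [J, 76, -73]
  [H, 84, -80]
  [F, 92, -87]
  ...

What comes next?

[D, 100, -94]

Letter — letters move back 2 places in the alphabet: N, L, J, H, F → D.
For the second slot, +8 each step: 60, 68, 76, 84, 92 → 100.
Third slot: −7 each step; -59, -66, -73, -80, -87 → -94.
So the next triple is [D, 100, -94].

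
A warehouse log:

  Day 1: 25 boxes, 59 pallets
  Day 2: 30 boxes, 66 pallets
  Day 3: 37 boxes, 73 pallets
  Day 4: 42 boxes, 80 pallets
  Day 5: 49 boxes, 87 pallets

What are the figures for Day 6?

54 boxes, 94 pallets

Boxes: alternating steps +5, +7, +5, +7, …; 25, 30, 37, 42, 49 → 54.
Pallets: 59, 66, 73, 80, 87 → 94 (+7 each step).
Putting it together: 54 boxes, 94 pallets.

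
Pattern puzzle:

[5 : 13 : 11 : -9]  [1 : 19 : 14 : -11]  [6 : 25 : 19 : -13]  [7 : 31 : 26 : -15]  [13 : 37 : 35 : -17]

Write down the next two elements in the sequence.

First entry — each term is the sum of the two before it: 5, 1, 6, 7, 13 → 20 → 33.
Second entry: 13, 19, 25, 31, 37 → 43 → 49 (+6 each step).
For the third entry, differences are 3, 5, 7, … (increasing by 2 each time): 11, 14, 19, 26, 35 → 46 → 59.
For the fourth entry, −2 each step: -9, -11, -13, -15, -17 → -19 → -21.
So the next two elements are [20 : 43 : 46 : -19] and [33 : 49 : 59 : -21].

[20 : 43 : 46 : -19], [33 : 49 : 59 : -21]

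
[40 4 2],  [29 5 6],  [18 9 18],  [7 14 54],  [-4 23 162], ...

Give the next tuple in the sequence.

[-15 37 486]

First part: −11 each step; 40, 29, 18, 7, -4 → -15.
For the second part, each term is the sum of the two before it: 4, 5, 9, 14, 23 → 37.
Third part: ×3 each step, so 2, 6, 18, 54, 162 → 486.
Putting it together: [-15 37 486].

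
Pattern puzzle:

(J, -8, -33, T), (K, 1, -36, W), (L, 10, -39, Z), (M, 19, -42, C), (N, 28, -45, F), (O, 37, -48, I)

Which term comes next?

(P, 46, -51, L)

First letter: J, K, L, M, N, O → P (letters move forward 1 place in the alphabet).
Second value: +9 each step; -8, 1, 10, 19, 28, 37 → 46.
Third value — −3 each step: -33, -36, -39, -42, -45, -48 → -51.
Second letter: letters move forward 3 places in the alphabet, wrapping Z→A; T, W, Z, C, F, I → L.
So the next term is (P, 46, -51, L).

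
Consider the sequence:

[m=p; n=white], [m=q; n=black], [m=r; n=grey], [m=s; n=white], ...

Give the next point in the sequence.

[m=t; n=black]

M goes p, q, r, s → t (letters move forward 1 place in the alphabet).
N goes white, black, grey, white → black (repeats white → black → grey).
Putting it together: [m=t; n=black].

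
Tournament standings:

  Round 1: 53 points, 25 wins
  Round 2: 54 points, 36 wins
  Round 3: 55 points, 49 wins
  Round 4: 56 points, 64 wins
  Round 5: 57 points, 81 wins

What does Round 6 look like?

58 points, 100 wins

Points — +1 each step: 53, 54, 55, 56, 57 → 58.
Wins: 25, 36, 49, 64, 81 → 100 (perfect squares: 5², 6², 7², …).
Combining the parts gives 58 points, 100 wins.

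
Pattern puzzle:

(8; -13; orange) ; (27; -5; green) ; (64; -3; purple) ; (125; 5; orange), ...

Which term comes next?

First part: 8, 27, 64, 125 → 216 (perfect cubes: 2³, 3³, 4³, …).
Second part goes -13, -5, -3, 5 → 7 (alternating steps +8, +2, +8, +2, …).
Colour — repeats orange → green → purple: orange, green, purple, orange → green.
Combining the parts gives (216; 7; green).

(216; 7; green)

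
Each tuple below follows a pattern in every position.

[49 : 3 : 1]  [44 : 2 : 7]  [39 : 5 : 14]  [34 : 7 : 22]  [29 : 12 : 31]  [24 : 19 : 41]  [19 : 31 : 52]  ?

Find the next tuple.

[14 : 50 : 64]

For the first entry, −5 each step: 49, 44, 39, 34, 29, 24, 19 → 14.
Second entry: each term is the sum of the two before it; 3, 2, 5, 7, 12, 19, 31 → 50.
Third entry: 1, 7, 14, 22, 31, 41, 52 → 64 (differences are 6, 7, 8, … (increasing by 1 each time)).
So the next tuple is [14 : 50 : 64].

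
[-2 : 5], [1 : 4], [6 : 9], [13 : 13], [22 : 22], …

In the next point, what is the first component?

For the first component, differences are 3, 5, 7, … (increasing by 2 each time): -2, 1, 6, 13, 22 → 33.
Second component — each term is the sum of the two before it: 5, 4, 9, 13, 22 → 35.

33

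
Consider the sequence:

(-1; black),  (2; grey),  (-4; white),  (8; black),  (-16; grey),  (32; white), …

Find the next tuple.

First slot: ×(-2) each step; -1, 2, -4, 8, -16, 32 → -64.
Shade goes black, grey, white, black, grey, white → black (repeats black → grey → white).
So the next tuple is (-64; black).

(-64; black)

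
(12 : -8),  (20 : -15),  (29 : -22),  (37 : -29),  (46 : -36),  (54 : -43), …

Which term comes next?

First component goes 12, 20, 29, 37, 46, 54 → 63 (alternating steps +8, +9, +8, +9, …).
Second component: −7 each step, so -8, -15, -22, -29, -36, -43 → -50.
Combining the parts gives (63 : -50).

(63 : -50)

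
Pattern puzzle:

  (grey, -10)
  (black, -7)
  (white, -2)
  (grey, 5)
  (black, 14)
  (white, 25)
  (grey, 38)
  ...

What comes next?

(black, 53)

Shade goes grey, black, white, grey, black, white, grey → black (repeats grey → black → white).
Second component — differences are 3, 5, 7, … (increasing by 2 each time): -10, -7, -2, 5, 14, 25, 38 → 53.
Putting it together: (black, 53).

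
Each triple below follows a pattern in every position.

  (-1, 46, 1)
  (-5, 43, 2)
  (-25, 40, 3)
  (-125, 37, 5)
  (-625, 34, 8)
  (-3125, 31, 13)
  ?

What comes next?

(-15625, 28, 21)

First component: -1, -5, -25, -125, -625, -3125 → -15625 (×5 each step).
Second component: 46, 43, 40, 37, 34, 31 → 28 (−3 each step).
Third component — each term is the sum of the two before it: 1, 2, 3, 5, 8, 13 → 21.
Putting it together: (-15625, 28, 21).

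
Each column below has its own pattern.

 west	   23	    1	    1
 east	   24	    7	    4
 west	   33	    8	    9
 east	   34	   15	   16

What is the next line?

Direction: alternates west ↔ east, so west, east, west, east → west.
Second component: 23, 24, 33, 34 → 43 (alternating steps +1, +9, +1, +9, …).
Third component goes 1, 7, 8, 15 → 23 (each term is the sum of the two before it).
Fourth component goes 1, 4, 9, 16 → 25 (perfect squares: 1², 2², 3², …).
Putting it together: west  43  23  25.

west  43  23  25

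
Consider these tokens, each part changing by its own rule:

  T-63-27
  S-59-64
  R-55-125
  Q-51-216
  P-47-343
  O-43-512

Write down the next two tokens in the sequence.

N-39-729 then M-35-1000

Letter — letters move back 1 place in the alphabet: T, S, R, Q, P, O → N → M.
For the second component, −4 each step: 63, 59, 55, 51, 47, 43 → 39 → 35.
For the third component, perfect cubes: 3³, 4³, 5³, …: 27, 64, 125, 216, 343, 512 → 729 → 1000.
So the next two tokens are N-39-729 and M-35-1000.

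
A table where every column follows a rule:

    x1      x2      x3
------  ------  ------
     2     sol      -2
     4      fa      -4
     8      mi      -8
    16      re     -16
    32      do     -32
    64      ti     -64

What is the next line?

Column x1 — ×2 each step: 2, 4, 8, 16, 32, 64 → 128.
Column x2 goes sol, fa, mi, re, do, ti → la (runs backward through the solfège scale do→ti).
Column x3 goes -2, -4, -8, -16, -32, -64 → -128 (×2 each step).
So the next line is 128  la  -128.

128  la  -128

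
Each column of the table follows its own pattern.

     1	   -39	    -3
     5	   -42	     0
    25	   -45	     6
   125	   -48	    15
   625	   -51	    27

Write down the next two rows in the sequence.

3125  -54  42; 15625  -57  60

First component: 1, 5, 25, 125, 625 → 3125 → 15625 (×5 each step).
For the second component, −3 each step: -39, -42, -45, -48, -51 → -54 → -57.
Third component goes -3, 0, 6, 15, 27 → 42 → 60 (differences are 3, 6, 9, … (increasing by 3 each time)).
Putting the parts together: 3125  -54  42 and then 15625  -57  60.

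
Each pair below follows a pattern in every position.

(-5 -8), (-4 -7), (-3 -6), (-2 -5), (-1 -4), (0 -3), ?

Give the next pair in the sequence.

For the first coordinate, +1 each step: -5, -4, -3, -2, -1, 0 → 1.
Second coordinate: always 3 less than the first coordinate; -8, -7, -6, -5, -4, -3 → -2.
So the next pair is (1 -2).

(1 -2)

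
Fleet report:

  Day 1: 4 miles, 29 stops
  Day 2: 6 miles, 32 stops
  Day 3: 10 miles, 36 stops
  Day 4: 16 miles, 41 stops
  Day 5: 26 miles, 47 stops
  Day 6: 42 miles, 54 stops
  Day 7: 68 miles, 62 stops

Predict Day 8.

110 miles, 71 stops

Miles: each term is the sum of the two before it, so 4, 6, 10, 16, 26, 42, 68 → 110.
Stops goes 29, 32, 36, 41, 47, 54, 62 → 71 (differences are 3, 4, 5, … (increasing by 1 each time)).
So the next record is 110 miles, 71 stops.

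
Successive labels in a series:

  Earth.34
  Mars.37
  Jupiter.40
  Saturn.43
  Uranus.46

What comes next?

Planet: runs through the planets Mercury→Neptune; Earth, Mars, Jupiter, Saturn, Uranus → Neptune.
For the second component, +3 each step: 34, 37, 40, 43, 46 → 49.
Putting it together: Neptune.49.

Neptune.49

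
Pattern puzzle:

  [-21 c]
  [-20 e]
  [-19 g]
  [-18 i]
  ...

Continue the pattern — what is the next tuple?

First coordinate: +1 each step, so -21, -20, -19, -18 → -17.
Letter — letters move forward 2 places in the alphabet: c, e, g, i → k.
Combining the parts gives [-17 k].

[-17 k]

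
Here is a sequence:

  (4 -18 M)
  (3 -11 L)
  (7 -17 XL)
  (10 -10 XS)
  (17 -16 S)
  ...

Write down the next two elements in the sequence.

First coordinate goes 4, 3, 7, 10, 17 → 27 → 44 (each term is the sum of the two before it).
Second coordinate — alternating steps +7, −6, +7, −6, …: -18, -11, -17, -10, -16 → -9 → -15.
For the size, runs through clothing sizes XS→XL: M, L, XL, XS, S → M → L.
So the next two elements are (27 -9 M) and (44 -15 L).

(27 -9 M), (44 -15 L)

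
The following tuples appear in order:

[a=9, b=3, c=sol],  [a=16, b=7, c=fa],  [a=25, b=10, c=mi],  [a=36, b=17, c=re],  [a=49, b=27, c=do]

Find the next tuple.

[a=64, b=44, c=ti]

A goes 9, 16, 25, 36, 49 → 64 (perfect squares: 3², 4², 5², …).
B: 3, 7, 10, 17, 27 → 44 (each term is the sum of the two before it).
For the c, runs backward through the solfège scale do→ti: sol, fa, mi, re, do → ti.
Putting it together: [a=64, b=44, c=ti].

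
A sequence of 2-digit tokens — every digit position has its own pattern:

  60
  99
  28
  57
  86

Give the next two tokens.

15, 44

First digit: +3 each step, mod 10, so 6, 9, 2, 5, 8 → 1 → 4.
For the second digit, −1 each step, mod 10: 0, 9, 8, 7, 6 → 5 → 4.
Putting the parts together: 15 and then 44.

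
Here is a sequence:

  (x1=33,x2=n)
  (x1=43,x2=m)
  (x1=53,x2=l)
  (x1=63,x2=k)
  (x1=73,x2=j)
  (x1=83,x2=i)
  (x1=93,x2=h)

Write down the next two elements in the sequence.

(x1=103,x2=g), (x1=113,x2=f)

X1 goes 33, 43, 53, 63, 73, 83, 93 → 103 → 113 (+10 each step).
X2: letters move back 1 place in the alphabet, so n, m, l, k, j, i, h → g → f.
So the next two elements are (x1=103,x2=g) and (x1=113,x2=f).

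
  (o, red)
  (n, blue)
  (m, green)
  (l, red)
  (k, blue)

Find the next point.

(j, green)

Letter: letters move back 1 place in the alphabet, so o, n, m, l, k → j.
Colour: red, blue, green, red, blue → green (repeats red → blue → green).
So the next point is (j, green).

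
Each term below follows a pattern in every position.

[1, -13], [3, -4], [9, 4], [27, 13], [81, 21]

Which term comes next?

[243, 30]

First value: ×3 each step, so 1, 3, 9, 27, 81 → 243.
Second value — alternating steps +9, +8, +9, +8, …: -13, -4, 4, 13, 21 → 30.
Combining the parts gives [243, 30].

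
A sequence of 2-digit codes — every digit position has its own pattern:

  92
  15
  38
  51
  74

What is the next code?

97

For the first digit, +2 each step, mod 10: 9, 1, 3, 5, 7 → 9.
Second digit: 2, 5, 8, 1, 4 → 7 (+3 each step, mod 10).
Putting it together: 97.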